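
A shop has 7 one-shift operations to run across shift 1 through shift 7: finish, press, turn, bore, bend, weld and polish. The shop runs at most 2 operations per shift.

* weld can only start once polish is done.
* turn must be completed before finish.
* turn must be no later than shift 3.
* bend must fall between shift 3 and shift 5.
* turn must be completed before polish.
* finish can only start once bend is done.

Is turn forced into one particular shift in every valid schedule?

turn can be shift 1 (e.g. bend -> shift 3; press -> shift 1; polish -> shift 2; turn -> shift 1; bore -> shift 2; finish -> shift 4; weld -> shift 3) or shift 2 (e.g. polish -> shift 3; finish -> shift 4; weld -> shift 4; bore -> shift 1; bend -> shift 3; turn -> shift 2; press -> shift 1).

No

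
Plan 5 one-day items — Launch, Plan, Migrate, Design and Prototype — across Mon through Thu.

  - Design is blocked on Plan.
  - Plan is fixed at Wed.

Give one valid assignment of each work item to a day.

Prototype in Mon, Design in Thu, Migrate in Mon, Launch in Mon, Plan in Wed

Checking: Plan(Wed) before Design(Thu); Plan=Wed in [Wed,Wed].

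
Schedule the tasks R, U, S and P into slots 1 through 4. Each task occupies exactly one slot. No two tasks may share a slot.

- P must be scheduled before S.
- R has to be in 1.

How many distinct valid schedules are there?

Enumerating: S=3, U=4, R=1, P=2 | P=2; R=1; S=4; U=3 | U -> 2; P -> 3; R -> 1; S -> 4.

3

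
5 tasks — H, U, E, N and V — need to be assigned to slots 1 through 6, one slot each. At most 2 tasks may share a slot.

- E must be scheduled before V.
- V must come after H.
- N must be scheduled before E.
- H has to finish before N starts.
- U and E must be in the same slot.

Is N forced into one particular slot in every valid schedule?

N can be 2 (e.g. V=4, H=1, U=3, N=2, E=3) or 3 (e.g. U in 4; N in 3; V in 5; E in 4; H in 1).

No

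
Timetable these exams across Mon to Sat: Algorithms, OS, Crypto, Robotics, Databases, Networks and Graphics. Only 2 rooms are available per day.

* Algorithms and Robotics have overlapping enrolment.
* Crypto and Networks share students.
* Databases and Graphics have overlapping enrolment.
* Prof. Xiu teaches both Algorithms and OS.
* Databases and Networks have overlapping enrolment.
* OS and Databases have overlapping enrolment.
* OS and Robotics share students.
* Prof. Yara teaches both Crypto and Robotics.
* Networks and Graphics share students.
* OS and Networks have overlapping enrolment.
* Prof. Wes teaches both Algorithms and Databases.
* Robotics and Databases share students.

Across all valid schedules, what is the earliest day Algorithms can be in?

Algorithms at Mon is achievable: Networks in Wed, Databases in Thu, Graphics in Tue, OS in Tue, Crypto in Mon, Robotics in Wed, Algorithms in Mon.

Mon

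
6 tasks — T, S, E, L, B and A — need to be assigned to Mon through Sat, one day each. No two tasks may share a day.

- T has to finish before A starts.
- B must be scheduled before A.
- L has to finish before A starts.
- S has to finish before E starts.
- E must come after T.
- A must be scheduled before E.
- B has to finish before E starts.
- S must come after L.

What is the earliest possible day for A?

Thu

Precedence pushes A to at least Tue; downstream work caps A at Fri.
A at Thu is achievable: A -> Thu; T -> Mon; L -> Tue; B -> Wed; S -> Fri; E -> Sat.
Nothing earlier works — the capacity limit rule out every day before Thu.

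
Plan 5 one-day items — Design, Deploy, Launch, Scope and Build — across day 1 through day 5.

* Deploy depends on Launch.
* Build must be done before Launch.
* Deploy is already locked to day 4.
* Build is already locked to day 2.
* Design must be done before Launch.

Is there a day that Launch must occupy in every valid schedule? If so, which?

Build is fixed at day 2 and must come before Launch, so Launch is at least day 3.
Deploy is fixed at day 4 and must come after Launch, so Launch is at most day 3.
So Launch must be day 3.

day 3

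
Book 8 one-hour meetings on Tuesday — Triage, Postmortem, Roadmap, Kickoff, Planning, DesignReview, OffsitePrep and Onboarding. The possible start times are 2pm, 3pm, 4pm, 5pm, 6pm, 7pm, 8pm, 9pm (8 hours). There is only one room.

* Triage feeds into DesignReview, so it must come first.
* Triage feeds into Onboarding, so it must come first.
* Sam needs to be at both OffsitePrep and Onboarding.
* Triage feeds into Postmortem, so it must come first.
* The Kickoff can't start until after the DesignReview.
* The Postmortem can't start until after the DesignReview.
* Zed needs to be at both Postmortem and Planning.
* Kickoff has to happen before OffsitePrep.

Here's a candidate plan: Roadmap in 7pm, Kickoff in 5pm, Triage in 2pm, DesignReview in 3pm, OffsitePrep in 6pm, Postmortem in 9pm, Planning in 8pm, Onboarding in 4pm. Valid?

Yes

Zed needs to be at both Postmortem and Planning — holds.
The Kickoff can't start until after the DesignReview — holds.
Triage feeds into Onboarding, so it must come first — holds.
Triage feeds into Postmortem, so it must come first — holds.
Sam needs to be at both OffsitePrep and Onboarding — holds.
The Postmortem can't start until after the DesignReview — holds.
Kickoff has to happen before OffsitePrep — holds.
There is only one room — holds.
Triage feeds into DesignReview, so it must come first — holds.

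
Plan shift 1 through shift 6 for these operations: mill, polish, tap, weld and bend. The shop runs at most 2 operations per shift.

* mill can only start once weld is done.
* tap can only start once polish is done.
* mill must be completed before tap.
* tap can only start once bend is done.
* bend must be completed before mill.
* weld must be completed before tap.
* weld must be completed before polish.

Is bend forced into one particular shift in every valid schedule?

bend can be shift 1 (e.g. weld in shift 1; bend in shift 1; mill in shift 2; tap in shift 3; polish in shift 2) or shift 2 (e.g. bend=shift 2, mill=shift 3, weld=shift 1, tap=shift 4, polish=shift 2).

No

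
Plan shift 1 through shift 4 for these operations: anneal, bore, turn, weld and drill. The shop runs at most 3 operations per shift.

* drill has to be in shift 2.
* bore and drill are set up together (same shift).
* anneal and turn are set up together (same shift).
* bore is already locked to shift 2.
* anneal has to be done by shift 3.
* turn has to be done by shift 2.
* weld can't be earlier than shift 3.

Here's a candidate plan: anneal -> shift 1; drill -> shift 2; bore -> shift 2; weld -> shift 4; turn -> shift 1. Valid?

Yes, all constraints hold

The shop runs at most 3 operations per shift — holds.
anneal has to be done by shift 3 — holds.
turn has to be done by shift 2 — holds.
bore is already locked to shift 2 — holds.
weld can't be earlier than shift 3 — holds.
anneal and turn are set up together (same shift) — holds.
bore and drill are set up together (same shift) — holds.
drill has to be in shift 2 — holds.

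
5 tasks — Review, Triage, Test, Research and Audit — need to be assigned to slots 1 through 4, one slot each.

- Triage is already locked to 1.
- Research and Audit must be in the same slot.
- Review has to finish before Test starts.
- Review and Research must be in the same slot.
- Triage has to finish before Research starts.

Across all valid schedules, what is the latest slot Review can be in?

3

Review must be in the same slot as Research, which can't be before 2, so Review is at least 2; downstream work caps Review at 3.
Review at 3 is achievable: Audit -> 3, Research -> 3, Review -> 3, Test -> 4, Triage -> 1.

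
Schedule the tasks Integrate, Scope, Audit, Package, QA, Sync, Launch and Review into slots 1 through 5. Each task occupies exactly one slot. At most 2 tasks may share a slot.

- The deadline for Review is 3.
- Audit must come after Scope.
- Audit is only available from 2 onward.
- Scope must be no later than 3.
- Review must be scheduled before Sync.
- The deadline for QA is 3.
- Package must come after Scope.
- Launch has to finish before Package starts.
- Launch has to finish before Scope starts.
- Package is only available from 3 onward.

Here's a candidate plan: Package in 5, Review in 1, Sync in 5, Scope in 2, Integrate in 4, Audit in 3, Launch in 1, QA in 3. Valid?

Audit is only available from 2 onward — holds.
Scope must be no later than 3 — holds.
Review must be scheduled before Sync — holds.
Launch has to finish before Scope starts — holds.
Launch has to finish before Package starts — holds.
At most 2 tasks may share a slot — holds.
Package must come after Scope — holds.
The deadline for QA is 3 — holds.
The deadline for Review is 3 — holds.
Audit must come after Scope — holds.
Package is only available from 3 onward — holds.

Valid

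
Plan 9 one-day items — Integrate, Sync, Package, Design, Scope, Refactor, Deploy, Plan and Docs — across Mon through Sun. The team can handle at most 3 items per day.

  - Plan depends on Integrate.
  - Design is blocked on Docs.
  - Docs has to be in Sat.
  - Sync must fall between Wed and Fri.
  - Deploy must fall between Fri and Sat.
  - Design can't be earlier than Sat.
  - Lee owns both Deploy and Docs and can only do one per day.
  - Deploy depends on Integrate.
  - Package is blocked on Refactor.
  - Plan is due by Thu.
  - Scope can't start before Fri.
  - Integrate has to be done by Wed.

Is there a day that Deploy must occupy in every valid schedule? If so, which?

Deploy's window is Fri–Sat.
Docs is fixed at Sat, and Deploy can't share a day with Docs.
So Deploy must be Fri.

Fri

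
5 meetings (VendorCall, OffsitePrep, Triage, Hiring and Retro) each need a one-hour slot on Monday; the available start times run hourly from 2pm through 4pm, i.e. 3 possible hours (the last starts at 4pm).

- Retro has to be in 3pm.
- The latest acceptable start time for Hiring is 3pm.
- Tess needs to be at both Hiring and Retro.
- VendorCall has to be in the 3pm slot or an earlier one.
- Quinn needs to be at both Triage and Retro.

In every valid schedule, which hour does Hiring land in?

2pm

Hiring's window is 2pm–3pm.
Retro is fixed at 3pm, and Hiring can't share a hour with Retro.
So Hiring must be 2pm.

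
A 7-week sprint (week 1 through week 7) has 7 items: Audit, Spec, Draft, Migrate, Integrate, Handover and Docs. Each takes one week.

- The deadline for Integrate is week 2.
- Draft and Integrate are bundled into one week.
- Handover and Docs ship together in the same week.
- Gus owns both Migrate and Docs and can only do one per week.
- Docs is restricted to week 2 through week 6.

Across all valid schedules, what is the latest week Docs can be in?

week 6

Docs is available from week 2; Docs's own window allows nothing later than week 6.
Docs at week 6 is achievable: Docs in week 6; Integrate in week 1; Spec in week 1; Handover in week 6; Draft in week 1; Audit in week 1; Migrate in week 1.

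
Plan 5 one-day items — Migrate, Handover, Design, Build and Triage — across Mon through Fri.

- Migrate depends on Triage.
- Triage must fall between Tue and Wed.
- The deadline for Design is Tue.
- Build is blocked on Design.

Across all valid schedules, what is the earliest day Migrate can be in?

Wed

Precedence pushes Migrate to at least Wed.
Migrate at Wed is achievable: Migrate=Wed; Handover=Mon; Design=Mon; Triage=Tue; Build=Tue.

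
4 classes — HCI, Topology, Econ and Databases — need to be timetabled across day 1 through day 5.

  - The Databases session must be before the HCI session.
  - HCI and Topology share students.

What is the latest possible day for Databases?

day 4

Downstream work caps Databases at day 4.
Databases at day 4 is achievable: Topology=day 1; Databases=day 4; HCI=day 5; Econ=day 1.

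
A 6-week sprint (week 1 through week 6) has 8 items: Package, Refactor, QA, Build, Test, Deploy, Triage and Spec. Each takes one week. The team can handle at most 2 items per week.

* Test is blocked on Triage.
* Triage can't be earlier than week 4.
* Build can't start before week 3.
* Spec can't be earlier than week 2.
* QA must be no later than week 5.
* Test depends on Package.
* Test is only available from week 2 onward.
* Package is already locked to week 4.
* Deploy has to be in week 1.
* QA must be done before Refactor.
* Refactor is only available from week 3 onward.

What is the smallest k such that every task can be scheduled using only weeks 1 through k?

The precedence chain requires at least 2 distinct weeks.
With at most 2 per week and 8 tasks, at least 4 weeks are needed.
Propagating the time windows through the other constraints, Test can't land before week 5, so the schedule must run through at least week 5.
5 works (last occupied week: week 5): for example Build=week 3, Triage=week 4, Refactor=week 3, Package=week 4, Spec=week 2, QA=week 1, Deploy=week 1, Test=week 5.

5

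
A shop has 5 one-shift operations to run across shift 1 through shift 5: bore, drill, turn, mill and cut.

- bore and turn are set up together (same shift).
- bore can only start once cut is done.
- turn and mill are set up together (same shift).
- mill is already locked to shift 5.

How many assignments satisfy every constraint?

20

Splitting on drill: it can be shift 1 (4), shift 2 (4), shift 3 (4), shift 4 (4), shift 5 (4). Listing each branch's schedules as (bore, turn, mill, cut) by shift number:
drill=shift 1: (5,5,5,1) (5,5,5,2) (5,5,5,3) (5,5,5,4) — 4.
drill=shift 2: (5,5,5,1) (5,5,5,2) (5,5,5,3) (5,5,5,4) — 4.
drill=shift 3: (5,5,5,1) (5,5,5,2) (5,5,5,3) (5,5,5,4) — 4.
drill=shift 4: (5,5,5,1) (5,5,5,2) (5,5,5,3) (5,5,5,4) — 4.
drill=shift 5: (5,5,5,1) (5,5,5,2) (5,5,5,3) (5,5,5,4) — 4.
Summing: 4 + 4 + 4 + 4 + 4 = 20.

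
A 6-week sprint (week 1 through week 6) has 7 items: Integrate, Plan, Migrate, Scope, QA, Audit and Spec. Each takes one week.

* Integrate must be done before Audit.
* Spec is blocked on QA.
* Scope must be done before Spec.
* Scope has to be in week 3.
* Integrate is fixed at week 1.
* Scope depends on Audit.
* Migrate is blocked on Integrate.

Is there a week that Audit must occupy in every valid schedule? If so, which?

Integrate is fixed at week 1 and must come before Audit, so Audit is at least week 2.
Scope is fixed at week 3 and must come after Audit, so Audit is at most week 2.
So Audit must be week 2.

week 2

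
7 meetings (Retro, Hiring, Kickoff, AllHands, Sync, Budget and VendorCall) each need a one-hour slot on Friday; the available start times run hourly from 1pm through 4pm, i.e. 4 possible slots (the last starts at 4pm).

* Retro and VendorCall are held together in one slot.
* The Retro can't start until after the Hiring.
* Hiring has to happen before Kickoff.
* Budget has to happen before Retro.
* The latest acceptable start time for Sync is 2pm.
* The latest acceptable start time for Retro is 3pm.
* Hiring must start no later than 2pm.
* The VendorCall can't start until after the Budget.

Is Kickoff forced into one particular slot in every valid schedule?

No

Kickoff can be 2pm (e.g. Sync in 1pm, VendorCall in 2pm, AllHands in 1pm, Kickoff in 2pm, Budget in 1pm, Hiring in 1pm, Retro in 2pm) or 3pm (e.g. Budget -> 1pm, Hiring -> 1pm, Sync -> 1pm, Retro -> 2pm, AllHands -> 1pm, VendorCall -> 2pm, Kickoff -> 3pm).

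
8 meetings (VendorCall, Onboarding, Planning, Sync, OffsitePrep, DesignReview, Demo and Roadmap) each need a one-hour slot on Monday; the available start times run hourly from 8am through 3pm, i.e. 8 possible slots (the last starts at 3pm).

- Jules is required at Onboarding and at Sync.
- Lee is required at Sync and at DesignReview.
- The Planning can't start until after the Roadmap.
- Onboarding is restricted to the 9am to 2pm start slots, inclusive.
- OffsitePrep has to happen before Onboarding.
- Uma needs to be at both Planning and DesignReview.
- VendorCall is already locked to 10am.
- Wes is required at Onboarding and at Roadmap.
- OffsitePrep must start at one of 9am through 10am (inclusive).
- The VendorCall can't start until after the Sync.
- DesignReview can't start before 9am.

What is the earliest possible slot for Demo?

8am

Demo at 8am is achievable: Planning in 10am, VendorCall in 10am, Sync in 8am, Demo in 8am, Onboarding in 10am, OffsitePrep in 9am, DesignReview in 9am, Roadmap in 8am.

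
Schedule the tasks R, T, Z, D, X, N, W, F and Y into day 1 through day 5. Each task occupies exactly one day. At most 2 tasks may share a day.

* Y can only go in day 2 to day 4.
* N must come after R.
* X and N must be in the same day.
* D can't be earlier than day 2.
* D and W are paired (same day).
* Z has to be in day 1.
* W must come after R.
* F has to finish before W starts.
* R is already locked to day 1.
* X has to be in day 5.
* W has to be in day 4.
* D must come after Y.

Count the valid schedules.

6

Splitting on T: it can be day 2 (3), day 3 (3). Listing each branch's schedules as (R, Z, D, X, N, W, F, Y) by day number:
T=day 2: (1,1,4,5,5,4,2,3) (1,1,4,5,5,4,3,2) (1,1,4,5,5,4,3,3) — 3.
T=day 3: (1,1,4,5,5,4,2,2) (1,1,4,5,5,4,2,3) (1,1,4,5,5,4,3,2) — 3.
Summing: 3 + 3 = 6.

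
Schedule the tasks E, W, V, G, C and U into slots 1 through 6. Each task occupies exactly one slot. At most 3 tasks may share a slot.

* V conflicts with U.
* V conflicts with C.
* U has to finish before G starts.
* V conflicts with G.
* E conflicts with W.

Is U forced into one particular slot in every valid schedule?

U can be 1 (e.g. W -> 2; U -> 1; C -> 1; E -> 1; V -> 3; G -> 2) or 2 (e.g. V=1, C=2, G=3, E=1, U=2, W=2).

No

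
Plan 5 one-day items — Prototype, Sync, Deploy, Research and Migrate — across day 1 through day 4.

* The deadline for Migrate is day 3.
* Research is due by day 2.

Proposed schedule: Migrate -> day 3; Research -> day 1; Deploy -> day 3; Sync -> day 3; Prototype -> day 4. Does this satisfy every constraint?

The deadline for Migrate is day 3 — holds.
Research is due by day 2 — holds.

Yes, all constraints hold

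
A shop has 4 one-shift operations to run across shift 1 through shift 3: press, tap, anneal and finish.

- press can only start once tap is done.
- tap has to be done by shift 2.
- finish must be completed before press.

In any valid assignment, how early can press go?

shift 2

Precedence pushes press to at least shift 2.
press at shift 2 is achievable: press in shift 2, finish in shift 1, anneal in shift 1, tap in shift 1.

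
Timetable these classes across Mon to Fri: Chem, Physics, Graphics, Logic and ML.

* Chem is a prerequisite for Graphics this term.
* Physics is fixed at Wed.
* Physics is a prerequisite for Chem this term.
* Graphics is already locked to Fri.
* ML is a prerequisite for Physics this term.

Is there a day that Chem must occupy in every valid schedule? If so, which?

Physics is fixed at Wed and must come before Chem, so Chem is at least Thu.
Graphics is fixed at Fri and must come after Chem, so Chem is at most Thu.
So Chem must be Thu.

Thu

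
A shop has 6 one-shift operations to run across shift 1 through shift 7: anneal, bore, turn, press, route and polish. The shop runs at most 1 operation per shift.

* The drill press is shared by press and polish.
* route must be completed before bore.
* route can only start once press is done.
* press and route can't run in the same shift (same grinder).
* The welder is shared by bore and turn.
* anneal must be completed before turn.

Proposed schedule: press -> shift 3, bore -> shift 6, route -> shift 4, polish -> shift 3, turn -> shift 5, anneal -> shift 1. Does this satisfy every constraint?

route can only start once press is done — holds.
press and route can't run in the same shift (same grinder) — holds.
The welder is shared by bore and turn — holds.
anneal must be completed before turn — holds.
The drill press is shared by press and polish — violated.
The shop runs at most 1 operation per shift — violated.
route must be completed before bore — holds.

No. The drill press is shared by press and polish is not satisfied.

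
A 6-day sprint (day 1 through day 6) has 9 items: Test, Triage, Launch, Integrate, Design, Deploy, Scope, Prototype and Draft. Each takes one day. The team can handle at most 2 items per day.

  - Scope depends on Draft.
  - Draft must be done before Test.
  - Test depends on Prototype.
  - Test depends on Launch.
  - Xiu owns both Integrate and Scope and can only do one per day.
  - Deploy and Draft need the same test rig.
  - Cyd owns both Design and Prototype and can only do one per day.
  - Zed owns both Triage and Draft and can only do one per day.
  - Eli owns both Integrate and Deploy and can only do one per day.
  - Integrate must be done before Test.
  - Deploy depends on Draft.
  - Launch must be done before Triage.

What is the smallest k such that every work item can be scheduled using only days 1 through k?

5

The precedence chain requires at least 2 distinct days.
With at most 2 per day and 9 work items, at least 5 days are needed.
5 works (last occupied day: day 5): for example Design=day 5, Deploy=day 4, Launch=day 1, Draft=day 1, Prototype=day 2, Triage=day 3, Test=day 3, Integrate=day 2, Scope=day 4.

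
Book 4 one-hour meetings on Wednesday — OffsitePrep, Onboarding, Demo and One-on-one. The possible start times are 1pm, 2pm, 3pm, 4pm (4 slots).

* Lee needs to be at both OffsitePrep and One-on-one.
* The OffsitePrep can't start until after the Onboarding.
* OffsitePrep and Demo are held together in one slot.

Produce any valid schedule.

Onboarding=1pm, Demo=2pm, OffsitePrep=2pm, One-on-one=1pm

Checking: Onboarding(1pm) before OffsitePrep(2pm); OffsitePrep(2pm) != One-on-one(1pm); OffsitePrep = Demo = 2pm.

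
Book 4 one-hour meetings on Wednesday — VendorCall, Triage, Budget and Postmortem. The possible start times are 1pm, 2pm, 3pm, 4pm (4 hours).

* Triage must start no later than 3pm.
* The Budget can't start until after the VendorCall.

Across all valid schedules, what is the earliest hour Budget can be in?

2pm

Precedence pushes Budget to at least 2pm.
Budget at 2pm is achievable: VendorCall -> 1pm, Budget -> 2pm, Postmortem -> 1pm, Triage -> 1pm.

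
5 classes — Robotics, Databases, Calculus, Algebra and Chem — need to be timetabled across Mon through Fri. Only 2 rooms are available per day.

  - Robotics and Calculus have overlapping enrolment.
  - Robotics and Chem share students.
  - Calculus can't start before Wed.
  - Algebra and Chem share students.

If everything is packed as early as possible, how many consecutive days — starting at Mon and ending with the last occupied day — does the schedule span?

With at most 2 per day and 5 classes, at least 3 days are needed.
Calculus can't be placed before Wed — that is day 3 counting from Mon — so the schedule must run through at least 3 days.
3 works (last occupied day: Wed): for example Algebra in Tue; Calculus in Wed; Databases in Mon; Chem in Wed; Robotics in Mon.

3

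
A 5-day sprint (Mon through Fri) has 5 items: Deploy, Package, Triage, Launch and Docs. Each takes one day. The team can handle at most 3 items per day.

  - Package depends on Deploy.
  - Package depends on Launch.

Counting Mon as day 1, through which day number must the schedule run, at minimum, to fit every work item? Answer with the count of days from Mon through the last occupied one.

The precedence chain requires at least 2 distinct days.
With at most 3 per day and 5 work items, at least 2 days are needed.
2 works (last occupied day: Tue): for example Deploy=Mon, Launch=Mon, Docs=Tue, Package=Tue, Triage=Mon.

2 days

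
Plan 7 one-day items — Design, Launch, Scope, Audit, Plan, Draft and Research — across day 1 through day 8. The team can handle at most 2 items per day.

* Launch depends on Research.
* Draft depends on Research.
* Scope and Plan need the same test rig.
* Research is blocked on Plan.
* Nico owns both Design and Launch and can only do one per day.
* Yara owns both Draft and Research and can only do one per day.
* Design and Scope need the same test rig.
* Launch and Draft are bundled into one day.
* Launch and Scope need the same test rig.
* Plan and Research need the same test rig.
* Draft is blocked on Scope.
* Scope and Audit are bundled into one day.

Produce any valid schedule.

Audit=day 3, Plan=day 1, Draft=day 4, Research=day 2, Design=day 1, Scope=day 3, Launch=day 4

Checking: Scope(day 3) before Draft(day 4); Research(day 2) before Launch(day 4); Research(day 2) before Draft(day 4); Plan(day 1) before Research(day 2); Draft(day 4) != Research(day 2); Design(day 1) != Launch(day 4); Scope(day 3) != Plan(day 1); Plan(day 1) != Research(day 2); Design(day 1) != Scope(day 3); Launch(day 4) != Scope(day 3); Scope = Audit = day 3; Launch = Draft = day 4; max 2 per day (cap 2).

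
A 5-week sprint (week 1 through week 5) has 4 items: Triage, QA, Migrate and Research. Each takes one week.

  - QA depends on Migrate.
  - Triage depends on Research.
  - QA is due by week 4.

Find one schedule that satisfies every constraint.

Migrate in week 1; QA in week 2; Triage in week 2; Research in week 1

Checking: Migrate(week 1) before QA(week 2); Research(week 1) before Triage(week 2); QA=week 2 in [week 1,week 4].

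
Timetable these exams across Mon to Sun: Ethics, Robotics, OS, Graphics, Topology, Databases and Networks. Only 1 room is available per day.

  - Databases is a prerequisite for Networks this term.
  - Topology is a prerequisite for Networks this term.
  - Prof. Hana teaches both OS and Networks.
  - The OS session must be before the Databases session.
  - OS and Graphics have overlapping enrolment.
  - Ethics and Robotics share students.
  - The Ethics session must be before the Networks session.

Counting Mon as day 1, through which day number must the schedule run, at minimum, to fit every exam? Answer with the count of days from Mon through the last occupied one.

7

The precedence chain requires at least 3 distinct days.
With at most 1 per day and 7 exams, at least 7 days are needed.
7 works (last occupied day: Sun): for example Networks=Fri, Robotics=Sat, Databases=Tue, OS=Mon, Topology=Thu, Graphics=Sun, Ethics=Wed.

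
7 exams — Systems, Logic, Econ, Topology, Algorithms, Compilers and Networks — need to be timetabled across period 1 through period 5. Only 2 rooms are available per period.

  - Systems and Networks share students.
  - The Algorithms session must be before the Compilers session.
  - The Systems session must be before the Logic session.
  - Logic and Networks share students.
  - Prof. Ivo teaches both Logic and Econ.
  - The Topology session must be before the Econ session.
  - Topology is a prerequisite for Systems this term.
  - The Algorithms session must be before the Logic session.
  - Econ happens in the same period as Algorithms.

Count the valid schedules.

40

Splitting on Systems: it can be period 2 (10), period 3 (16), period 4 (14). Listing each branch's schedules as (Logic, Econ, Topology, Algorithms, Compilers, Networks) by period number:
Systems=period 2: (4,3,1,3,4,1) (4,3,1,3,4,5) (4,3,1,3,5,1) (4,3,1,3,5,5) (5,3,1,3,4,1) (5,3,1,3,4,4) (5,3,1,3,5,1) (5,3,1,3,5,4) (5,4,1,4,5,1) (5,4,1,4,5,3) — 10.
Systems=period 3: (4,2,1,2,3,1) (4,2,1,2,3,5) (4,2,1,2,4,1) (4,2,1,2,4,5) (4,2,1,2,5,1) (4,2,1,2,5,5) (5,2,1,2,3,1) (5,2,1,2,3,4) (5,2,1,2,4,1) (5,2,1,2,4,4) (5,2,1,2,5,1) (5,2,1,2,5,4) (5,4,1,4,5,1) (5,4,1,4,5,2) (5,4,2,4,5,1) (5,4,2,4,5,2) — 16.
Systems=period 4: (5,2,1,2,3,1) (5,2,1,2,3,3) (5,2,1,2,4,1) (5,2,1,2,4,3) (5,2,1,2,5,1) (5,2,1,2,5,3) (5,3,1,3,4,1) (5,3,1,3,4,2) (5,3,1,3,5,1) (5,3,1,3,5,2) (5,3,2,3,4,1) (5,3,2,3,4,2) (5,3,2,3,5,1) (5,3,2,3,5,2) — 14.
Summing: 10 + 16 + 14 = 40.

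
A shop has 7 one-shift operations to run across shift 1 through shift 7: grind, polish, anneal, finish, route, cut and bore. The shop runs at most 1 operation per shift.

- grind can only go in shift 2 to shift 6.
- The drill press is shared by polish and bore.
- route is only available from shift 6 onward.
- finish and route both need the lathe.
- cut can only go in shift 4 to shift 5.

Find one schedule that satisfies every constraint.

finish in shift 5, anneal in shift 3, bore in shift 7, route in shift 6, polish in shift 1, cut in shift 4, grind in shift 2

Checking: finish(shift 5) != route(shift 6); polish(shift 1) != bore(shift 7); grind=shift 2 in [shift 2,shift 6]; route=shift 6 in [shift 6,shift 7]; cut=shift 4 in [shift 4,shift 5]; max 1 per shift (cap 1).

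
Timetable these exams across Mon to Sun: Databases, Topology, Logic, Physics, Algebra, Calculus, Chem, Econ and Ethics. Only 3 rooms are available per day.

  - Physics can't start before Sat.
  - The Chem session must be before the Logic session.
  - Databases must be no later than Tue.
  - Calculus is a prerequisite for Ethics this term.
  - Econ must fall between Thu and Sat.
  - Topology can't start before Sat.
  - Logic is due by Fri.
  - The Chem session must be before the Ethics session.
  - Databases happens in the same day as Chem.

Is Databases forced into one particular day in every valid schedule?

No

Databases can be Mon (e.g. Chem -> Mon, Algebra -> Tue, Databases -> Mon, Ethics -> Tue, Physics -> Sat, Calculus -> Mon, Topology -> Sat, Econ -> Thu, Logic -> Tue) or Tue (e.g. Physics=Sat; Logic=Wed; Topology=Sat; Econ=Thu; Databases=Tue; Ethics=Wed; Chem=Tue; Algebra=Mon; Calculus=Mon).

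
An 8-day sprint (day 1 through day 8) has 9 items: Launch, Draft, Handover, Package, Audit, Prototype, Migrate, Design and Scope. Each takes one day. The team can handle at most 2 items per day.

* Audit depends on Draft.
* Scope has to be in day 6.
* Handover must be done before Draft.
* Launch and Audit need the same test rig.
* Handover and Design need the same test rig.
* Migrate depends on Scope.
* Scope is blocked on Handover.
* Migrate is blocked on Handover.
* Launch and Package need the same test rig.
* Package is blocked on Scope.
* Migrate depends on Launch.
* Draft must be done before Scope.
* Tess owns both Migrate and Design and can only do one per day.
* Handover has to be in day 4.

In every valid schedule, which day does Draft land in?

day 5

Handover is fixed at day 4 and must come before Draft, so Draft is at least day 5.
Scope is fixed at day 6 and must come after Draft, so Draft is at most day 5.
So Draft must be day 5.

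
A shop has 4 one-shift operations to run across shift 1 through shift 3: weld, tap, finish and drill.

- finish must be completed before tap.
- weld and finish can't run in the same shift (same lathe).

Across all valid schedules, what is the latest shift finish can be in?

Downstream work caps finish at shift 2.
finish at shift 2 is achievable: finish in shift 2; drill in shift 1; tap in shift 3; weld in shift 1.

shift 2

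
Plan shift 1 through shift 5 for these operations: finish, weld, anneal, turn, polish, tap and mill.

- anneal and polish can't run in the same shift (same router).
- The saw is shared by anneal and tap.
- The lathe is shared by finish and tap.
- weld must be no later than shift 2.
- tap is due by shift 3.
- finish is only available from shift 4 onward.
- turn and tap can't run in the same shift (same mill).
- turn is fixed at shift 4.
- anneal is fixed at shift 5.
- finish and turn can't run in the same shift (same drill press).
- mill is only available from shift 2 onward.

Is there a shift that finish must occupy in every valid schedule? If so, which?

shift 5

finish's window is shift 4–shift 5.
turn is fixed at shift 4, and finish can't share a shift with turn.
So finish must be shift 5.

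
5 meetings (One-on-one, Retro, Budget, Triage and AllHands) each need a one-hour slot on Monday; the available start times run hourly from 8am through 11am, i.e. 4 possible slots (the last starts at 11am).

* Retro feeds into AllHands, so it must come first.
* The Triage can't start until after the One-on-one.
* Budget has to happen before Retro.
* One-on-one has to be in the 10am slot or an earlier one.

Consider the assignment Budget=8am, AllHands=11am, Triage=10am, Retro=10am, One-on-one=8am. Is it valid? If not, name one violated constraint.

Yes, all constraints hold

Retro feeds into AllHands, so it must come first — holds.
One-on-one has to be in the 10am slot or an earlier one — holds.
Budget has to happen before Retro — holds.
The Triage can't start until after the One-on-one — holds.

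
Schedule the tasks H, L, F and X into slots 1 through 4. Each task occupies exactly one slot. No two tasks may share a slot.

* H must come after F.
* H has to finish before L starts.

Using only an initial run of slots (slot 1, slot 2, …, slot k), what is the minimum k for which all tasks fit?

The precedence chain requires at least 3 distinct slots.
With at most 1 per slot and 4 tasks, at least 4 slots are needed.
4 works (last occupied slot: 4): for example X -> 4; F -> 1; L -> 3; H -> 2.

4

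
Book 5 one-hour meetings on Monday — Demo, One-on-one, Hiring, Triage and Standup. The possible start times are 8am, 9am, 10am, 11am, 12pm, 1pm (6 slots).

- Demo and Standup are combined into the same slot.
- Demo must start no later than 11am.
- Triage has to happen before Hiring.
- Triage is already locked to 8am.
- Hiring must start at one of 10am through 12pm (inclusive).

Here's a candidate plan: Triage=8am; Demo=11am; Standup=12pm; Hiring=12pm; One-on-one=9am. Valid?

No. Demo and Standup are combined into the same slot is not satisfied.

Demo must start no later than 11am — holds.
Triage is already locked to 8am — holds.
Demo and Standup are combined into the same slot — violated.
Hiring must start at one of 10am through 12pm (inclusive) — holds.
Triage has to happen before Hiring — holds.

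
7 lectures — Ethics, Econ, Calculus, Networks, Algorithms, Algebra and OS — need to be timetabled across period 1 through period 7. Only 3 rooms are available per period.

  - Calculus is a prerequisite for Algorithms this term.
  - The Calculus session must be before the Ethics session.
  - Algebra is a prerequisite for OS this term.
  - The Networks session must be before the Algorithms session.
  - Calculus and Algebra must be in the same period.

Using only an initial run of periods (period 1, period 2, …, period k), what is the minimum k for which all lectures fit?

3 periods

The precedence chain requires at least 2 distinct periods.
With at most 3 per period and 7 lectures, at least 3 periods are needed.
3 works (last occupied period: period 3): for example Ethics -> period 2; Calculus -> period 1; Networks -> period 1; Algebra -> period 1; Econ -> period 3; OS -> period 2; Algorithms -> period 2.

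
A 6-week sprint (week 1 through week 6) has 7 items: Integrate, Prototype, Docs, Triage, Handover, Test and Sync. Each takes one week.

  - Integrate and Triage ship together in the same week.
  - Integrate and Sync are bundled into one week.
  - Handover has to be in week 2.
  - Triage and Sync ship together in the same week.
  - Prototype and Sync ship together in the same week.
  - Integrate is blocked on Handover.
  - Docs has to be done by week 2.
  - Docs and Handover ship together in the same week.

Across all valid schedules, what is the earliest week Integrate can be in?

Precedence pushes Integrate to at least week 3.
Integrate at week 3 is achievable: Handover -> week 2, Triage -> week 3, Integrate -> week 3, Sync -> week 3, Docs -> week 2, Prototype -> week 3, Test -> week 1.

week 3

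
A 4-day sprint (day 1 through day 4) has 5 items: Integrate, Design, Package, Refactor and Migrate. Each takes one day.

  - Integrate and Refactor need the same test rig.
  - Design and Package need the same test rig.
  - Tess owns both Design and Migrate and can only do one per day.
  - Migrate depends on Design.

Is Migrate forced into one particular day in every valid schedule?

No

Migrate can be day 2 (e.g. Migrate in day 2, Package in day 2, Integrate in day 1, Refactor in day 2, Design in day 1) or day 3 (e.g. Package in day 2; Design in day 1; Integrate in day 1; Migrate in day 3; Refactor in day 2).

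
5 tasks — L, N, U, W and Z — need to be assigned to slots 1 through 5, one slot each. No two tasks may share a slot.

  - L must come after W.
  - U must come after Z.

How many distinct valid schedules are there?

30

Splitting on L: it can be 2 (3), 3 (6), 4 (9), 5 (12). Listing each branch's schedules as (N, U, W, Z):
L=2: (3,5,1,4) (4,5,1,3) (5,4,1,3) — 3.
L=3: (1,5,2,4) (2,5,1,4) (4,5,1,2) (4,5,2,1) (5,4,1,2) (5,4,2,1) — 6.
L=4: (1,5,2,3) (1,5,3,2) (2,5,1,3) (2,5,3,1) (3,5,1,2) (3,5,2,1) (5,2,3,1) (5,3,1,2) (5,3,2,1) — 9.
L=5: (1,3,4,2) (1,4,2,3) (1,4,3,2) (2,3,4,1) (2,4,1,3) (2,4,3,1) (3,2,4,1) (3,4,1,2) (3,4,2,1) (4,2,3,1) (4,3,1,2) (4,3,2,1) — 12.
Summing: 3 + 6 + 9 + 12 = 30.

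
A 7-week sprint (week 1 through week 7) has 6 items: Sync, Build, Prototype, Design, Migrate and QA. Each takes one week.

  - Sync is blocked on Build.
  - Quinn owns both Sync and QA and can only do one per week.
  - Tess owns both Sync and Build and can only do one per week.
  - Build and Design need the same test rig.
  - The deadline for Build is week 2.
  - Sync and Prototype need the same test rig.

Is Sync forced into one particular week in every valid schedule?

No

Sync can be week 2 (e.g. Design=week 2; Prototype=week 1; QA=week 1; Build=week 1; Migrate=week 1; Sync=week 2) or week 3 (e.g. Build in week 1; Migrate in week 1; QA in week 1; Prototype in week 1; Sync in week 3; Design in week 2).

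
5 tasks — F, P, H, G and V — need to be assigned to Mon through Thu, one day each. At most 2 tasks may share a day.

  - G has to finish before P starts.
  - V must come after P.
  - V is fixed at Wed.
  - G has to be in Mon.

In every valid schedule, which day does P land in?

Tue

G is fixed at Mon and must come before P, so P is at least Tue.
V is fixed at Wed and must come after P, so P is at most Tue.
So P must be Tue.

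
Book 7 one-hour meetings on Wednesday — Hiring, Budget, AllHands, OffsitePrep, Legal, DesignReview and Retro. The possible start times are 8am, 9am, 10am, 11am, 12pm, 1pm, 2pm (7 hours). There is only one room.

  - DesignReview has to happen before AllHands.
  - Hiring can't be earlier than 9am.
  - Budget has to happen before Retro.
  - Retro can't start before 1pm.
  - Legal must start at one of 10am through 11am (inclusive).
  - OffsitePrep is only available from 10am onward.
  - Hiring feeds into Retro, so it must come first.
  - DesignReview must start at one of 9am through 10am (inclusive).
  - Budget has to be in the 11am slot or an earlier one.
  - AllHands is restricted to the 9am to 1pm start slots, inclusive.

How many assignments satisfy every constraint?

Splitting on Hiring: it can be 9am (3), 10am (3), 11am (3), 12pm (6), 1pm (4). Listing each branch's schedules as (Budget, AllHands, OffsitePrep, Legal, DesignReview, Retro):
Hiring=9am: (8am,12pm,1pm,11am,10am,2pm) (8am,12pm,2pm,11am,10am,1pm) (8am,1pm,12pm,11am,10am,2pm) — 3.
Hiring=10am: (8am,12pm,1pm,11am,9am,2pm) (8am,12pm,2pm,11am,9am,1pm) (8am,1pm,12pm,11am,9am,2pm) — 3.
Hiring=11am: (8am,12pm,1pm,10am,9am,2pm) (8am,12pm,2pm,10am,9am,1pm) (8am,1pm,12pm,10am,9am,2pm) — 3.
Hiring=12pm: (8am,10am,1pm,11am,9am,2pm) (8am,10am,2pm,11am,9am,1pm) (8am,11am,1pm,10am,9am,2pm) (8am,11am,2pm,10am,9am,1pm) (8am,1pm,10am,11am,9am,2pm) (8am,1pm,11am,10am,9am,2pm) — 6.
Hiring=1pm: (8am,10am,12pm,11am,9am,2pm) (8am,11am,12pm,10am,9am,2pm) (8am,12pm,10am,11am,9am,2pm) (8am,12pm,11am,10am,9am,2pm) — 4.
Summing: 3 + 3 + 3 + 6 + 4 = 19.

19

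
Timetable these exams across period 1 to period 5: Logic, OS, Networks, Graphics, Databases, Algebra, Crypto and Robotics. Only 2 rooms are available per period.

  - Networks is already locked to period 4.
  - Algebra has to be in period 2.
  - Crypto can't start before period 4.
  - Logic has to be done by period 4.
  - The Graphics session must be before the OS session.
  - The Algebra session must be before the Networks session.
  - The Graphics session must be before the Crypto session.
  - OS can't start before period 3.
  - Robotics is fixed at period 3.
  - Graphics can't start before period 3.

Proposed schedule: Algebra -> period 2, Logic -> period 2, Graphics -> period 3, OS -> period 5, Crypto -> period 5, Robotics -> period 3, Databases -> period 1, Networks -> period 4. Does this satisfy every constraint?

The Algebra session must be before the Networks session — holds.
Algebra has to be in period 2 — holds.
Networks is already locked to period 4 — holds.
The Graphics session must be before the Crypto session — holds.
Crypto can't start before period 4 — holds.
Logic has to be done by period 4 — holds.
The Graphics session must be before the OS session — holds.
Only 2 rooms are available per period — holds.
Robotics is fixed at period 3 — holds.
Graphics can't start before period 3 — holds.
OS can't start before period 3 — holds.

Yes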